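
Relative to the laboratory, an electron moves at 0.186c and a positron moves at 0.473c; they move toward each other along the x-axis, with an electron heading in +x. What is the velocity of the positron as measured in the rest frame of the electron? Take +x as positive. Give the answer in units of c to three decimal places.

-0.606c

β_A = 0.186, β_B = -0.473.
Transform to A's frame with the inverse velocity-addition law: u' = (u − v)/(1 − uv/c²), taking u = β_B and v = β_A.
u' = (-0.473 − 0.186) / (1 − (0.186)(-0.473)) = -0.6590/1.0880 = -0.6057.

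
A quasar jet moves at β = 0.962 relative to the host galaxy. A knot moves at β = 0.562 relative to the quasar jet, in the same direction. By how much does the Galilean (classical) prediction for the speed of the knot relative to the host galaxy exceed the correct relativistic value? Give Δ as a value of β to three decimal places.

Δ = 0.535

Galilean: u_cl = 0.562 + 0.962 = 1.5240.
Relativistic: u_rel = (0.562 + 0.962) / (1 + 0.562·0.962) = 1.5240/1.5406 = 0.9892.
Δ = 1.5240 − 0.9892 = 0.5348.
(The classical prediction exceeds c; the relativistic result does not.)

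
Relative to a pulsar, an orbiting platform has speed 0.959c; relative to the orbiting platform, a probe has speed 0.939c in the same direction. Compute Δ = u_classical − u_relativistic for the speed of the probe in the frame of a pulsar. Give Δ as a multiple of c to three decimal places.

Δ = 0.899c

Galilean: u_cl = 0.939 + 0.959 = 1.8980.
Relativistic: u_rel = (0.939 + 0.959) / (1 + 0.939·0.959) = 1.8980/1.9005 = 0.9987.
Δ = 1.8980 − 0.9987 = 0.8993.
(The classical prediction exceeds c; the relativistic result does not.)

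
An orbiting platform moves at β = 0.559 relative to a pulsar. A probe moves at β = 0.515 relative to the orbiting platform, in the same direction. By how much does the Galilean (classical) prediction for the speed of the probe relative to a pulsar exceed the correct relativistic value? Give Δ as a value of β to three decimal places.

Galilean: u_cl = 0.515 + 0.559 = 1.0740.
Relativistic: u_rel = (0.515 + 0.559) / (1 + 0.515·0.559) = 1.0740/1.2879 = 0.8339.
Δ = 1.0740 − 0.8339 = 0.2401.
(The classical prediction exceeds c; the relativistic result does not.)

Δ = 0.240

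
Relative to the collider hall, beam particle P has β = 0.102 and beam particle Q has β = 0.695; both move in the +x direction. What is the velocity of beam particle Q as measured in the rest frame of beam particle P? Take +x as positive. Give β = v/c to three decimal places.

β = +0.638

β_A = 0.102, β_B = 0.695.
Transform to A's frame with the inverse velocity-addition law: u' = (u − v)/(1 − uv/c²), taking u = β_B and v = β_A.
u' = (0.695 − 0.102) / (1 − (0.102)(0.695)) = 0.5930/0.9291 = 0.6382.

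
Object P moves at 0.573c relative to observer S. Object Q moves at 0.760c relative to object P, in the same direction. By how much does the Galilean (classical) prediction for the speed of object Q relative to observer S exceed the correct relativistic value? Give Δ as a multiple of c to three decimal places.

Δ = 0.404c

Galilean: u_cl = 0.760 + 0.573 = 1.3330.
Relativistic: u_rel = (0.760 + 0.573) / (1 + 0.760·0.573) = 1.3330/1.4355 = 0.9286.
Δ = 1.3330 − 0.9286 = 0.4044.
(The classical prediction exceeds c; the relativistic result does not.)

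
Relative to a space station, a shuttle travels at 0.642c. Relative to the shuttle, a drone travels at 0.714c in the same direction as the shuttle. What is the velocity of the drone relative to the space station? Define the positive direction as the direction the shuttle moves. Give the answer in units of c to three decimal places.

0.930c

With v = 0.642 and u' = 0.714 (in units of c),
u = (u' + v)/(1 + u'v/c²):
u = (0.714 + 0.642) / (1 + 0.714·0.642) = 1.3560/1.4584 = 0.9298
(Galilean addition would give +1.356c, exceeding c.)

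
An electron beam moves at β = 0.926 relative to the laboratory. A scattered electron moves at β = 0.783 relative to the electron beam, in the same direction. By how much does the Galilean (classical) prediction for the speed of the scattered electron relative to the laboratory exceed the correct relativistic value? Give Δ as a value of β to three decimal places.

Δ = 0.718

Galilean: u_cl = 0.783 + 0.926 = 1.7090.
Relativistic: u_rel = (0.783 + 0.926) / (1 + 0.783·0.926) = 1.7090/1.7251 = 0.9907.
Δ = 1.7090 − 0.9907 = 0.7183.
(The classical prediction exceeds c; the relativistic result does not.)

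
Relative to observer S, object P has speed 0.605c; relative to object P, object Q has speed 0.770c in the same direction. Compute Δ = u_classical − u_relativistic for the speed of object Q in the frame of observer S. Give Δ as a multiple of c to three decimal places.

Galilean: u_cl = 0.770 + 0.605 = 1.3750.
Relativistic: u_rel = (0.770 + 0.605) / (1 + 0.770·0.605) = 1.3750/1.4659 = 0.9380.
Δ = 1.3750 − 0.9380 = 0.4370.
(The classical prediction exceeds c; the relativistic result does not.)

Δ = 0.437c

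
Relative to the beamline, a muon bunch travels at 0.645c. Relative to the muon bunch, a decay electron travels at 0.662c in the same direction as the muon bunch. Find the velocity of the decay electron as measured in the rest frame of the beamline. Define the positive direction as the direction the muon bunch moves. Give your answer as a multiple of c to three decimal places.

0.916c

With v = 0.645 and u' = 0.662 (in units of c),
u = (u' + v)/(1 + u'v/c²):
u = (0.662 + 0.645) / (1 + 0.662·0.645) = 1.3070/1.4270 = 0.9159
(Galilean addition would give +1.307c, exceeding c.)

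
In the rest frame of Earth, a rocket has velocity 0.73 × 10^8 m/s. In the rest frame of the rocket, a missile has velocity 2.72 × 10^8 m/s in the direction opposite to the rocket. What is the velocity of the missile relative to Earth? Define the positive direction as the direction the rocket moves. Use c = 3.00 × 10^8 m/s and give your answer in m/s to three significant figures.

-2.55 × 10^8 m/s

In units of c (dividing by 3.00 × 10^8 m/s): v = 0.243, u' = -0.907.
u = (u' + v)/(1 + u'v/c²):
u = (-0.907 + 0.243) / (1 + (-0.907)·0.243) = -0.6633/0.7794 = -0.8511
(Galilean addition would give -0.663c.)
Converting back: u = -0.8511 × 3.00 × 10^8 m/s.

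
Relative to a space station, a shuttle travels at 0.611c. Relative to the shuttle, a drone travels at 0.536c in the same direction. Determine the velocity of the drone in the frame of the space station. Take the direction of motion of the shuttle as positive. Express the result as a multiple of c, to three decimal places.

0.864c

With v = 0.611 and u' = 0.536 (in units of c),
u = (u' + v)/(1 + u'v/c²):
u = (0.536 + 0.611) / (1 + 0.536·0.611) = 1.1470/1.3275 = 0.8640
(Galilean addition would give +1.147c, exceeding c.)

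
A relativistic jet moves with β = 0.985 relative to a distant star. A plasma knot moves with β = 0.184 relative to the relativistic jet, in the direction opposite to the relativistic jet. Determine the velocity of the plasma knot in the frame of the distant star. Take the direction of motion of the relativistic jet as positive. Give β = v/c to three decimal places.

With v = 0.985 and u' = -0.184 (in units of c),
u = (u' + v)/(1 + u'v/c²):
u = (-0.184 + 0.985) / (1 + (-0.184)·0.985) = 0.8010/0.8188 = 0.9783

β = +0.978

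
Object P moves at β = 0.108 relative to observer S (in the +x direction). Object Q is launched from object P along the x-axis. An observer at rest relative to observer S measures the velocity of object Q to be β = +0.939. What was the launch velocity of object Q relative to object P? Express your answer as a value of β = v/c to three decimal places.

β = +0.925

Invert the composition law: u' = (u − v)/(1 − uv/c²).
u' = (0.939 − 0.108) / (1 − (0.939)(0.108)) = 0.8310/0.8986 = 0.9248.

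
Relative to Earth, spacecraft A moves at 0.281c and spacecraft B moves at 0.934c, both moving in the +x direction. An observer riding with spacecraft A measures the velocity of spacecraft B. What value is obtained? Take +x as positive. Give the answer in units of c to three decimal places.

β_A = 0.281, β_B = 0.934.
Transform to A's frame with the inverse velocity-addition law: u' = (u − v)/(1 − uv/c²), taking u = β_B and v = β_A.
u' = (0.934 − 0.281) / (1 − (0.281)(0.934)) = 0.6530/0.7375 = 0.8854.

+0.885c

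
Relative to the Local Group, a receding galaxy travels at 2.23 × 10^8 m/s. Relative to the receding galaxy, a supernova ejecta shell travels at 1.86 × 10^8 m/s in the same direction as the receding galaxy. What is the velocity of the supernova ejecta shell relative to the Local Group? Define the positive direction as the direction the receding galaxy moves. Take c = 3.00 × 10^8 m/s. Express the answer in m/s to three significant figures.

2.80 × 10^8 m/s

In units of c (dividing by 3.00 × 10^8 m/s): v = 0.743, u' = 0.620.
u = (u' + v)/(1 + u'v/c²):
u = (0.620 + 0.743) / (1 + 0.620·0.743) = 1.3633/1.4609 = 0.9332
Converting back: u = 0.9332 × 3.00 × 10^8 m/s.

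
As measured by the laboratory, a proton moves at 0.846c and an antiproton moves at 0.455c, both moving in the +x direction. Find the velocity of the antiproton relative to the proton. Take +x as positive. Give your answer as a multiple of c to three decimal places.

β_A = 0.846, β_B = 0.455.
Transform to A's frame with the inverse velocity-addition law: u' = (u − v)/(1 − uv/c²), taking u = β_B and v = β_A.
u' = (0.455 − 0.846) / (1 − (0.846)(0.455)) = -0.3910/0.6151 = -0.6357.

-0.636c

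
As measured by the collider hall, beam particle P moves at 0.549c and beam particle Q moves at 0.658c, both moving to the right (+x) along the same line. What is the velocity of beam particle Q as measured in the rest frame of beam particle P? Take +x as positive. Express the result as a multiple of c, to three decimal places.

+0.171c

β_A = 0.549, β_B = 0.658.
Transform to A's frame with the inverse velocity-addition law: u' = (u − v)/(1 − uv/c²), taking u = β_B and v = β_A.
u' = (0.658 − 0.549) / (1 − (0.549)(0.658)) = 0.1090/0.6388 = 0.1706.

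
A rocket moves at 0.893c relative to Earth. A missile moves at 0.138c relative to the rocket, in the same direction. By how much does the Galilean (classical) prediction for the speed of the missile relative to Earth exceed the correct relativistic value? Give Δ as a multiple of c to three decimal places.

Galilean: u_cl = 0.138 + 0.893 = 1.0310.
Relativistic: u_rel = (0.138 + 0.893) / (1 + 0.138·0.893) = 1.0310/1.1232 = 0.9179.
Δ = 1.0310 − 0.9179 = 0.1131.
(The classical prediction exceeds c; the relativistic result does not.)

Δ = 0.113c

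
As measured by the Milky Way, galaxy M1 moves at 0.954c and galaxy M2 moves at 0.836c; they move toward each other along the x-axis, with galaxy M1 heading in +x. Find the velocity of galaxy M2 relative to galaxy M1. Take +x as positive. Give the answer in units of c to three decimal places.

-0.996c

β_A = 0.954, β_B = -0.836.
Transform to A's frame with the inverse velocity-addition law: u' = (u − v)/(1 − uv/c²), taking u = β_B and v = β_A.
u' = (-0.836 − 0.954) / (1 − (0.954)(-0.836)) = -1.7900/1.7975 = -0.9958.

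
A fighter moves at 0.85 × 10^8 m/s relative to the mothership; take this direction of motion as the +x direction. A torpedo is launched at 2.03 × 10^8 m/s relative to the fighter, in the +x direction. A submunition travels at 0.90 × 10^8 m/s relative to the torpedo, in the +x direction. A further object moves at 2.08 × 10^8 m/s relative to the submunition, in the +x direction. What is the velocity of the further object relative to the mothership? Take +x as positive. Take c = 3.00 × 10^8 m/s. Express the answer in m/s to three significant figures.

2.94 × 10^8 m/s

Apply u = (u' + v)/(1 + u'v/c²) successively, working outward toward the mothership.
(Dividing each given speed by c = 3.00 × 10^8 m/s to work in units of c.)
Start: velocity of the fighter relative to the mothership = 0.2833c.
Compose with the torpedo (u' = 0.677 in the fighter frame): u_1 = (0.677 + 0.283) / (1 + 0.677·0.283) = 0.9600/1.1917 = 0.8056.
Compose with the submunition (u' = 0.300 in the torpedo frame): u_2 = (0.300 + 0.806) / (1 + 0.300·0.806) = 1.1056/1.2417 = 0.8904.
Compose with the further object (u' = 0.693 in the submunition frame): u_3 = (0.693 + 0.890) / (1 + 0.693·0.890) = 1.5837/1.6173 = 0.9792.
So u = 0.9792 × 3.00 × 10^8 m/s.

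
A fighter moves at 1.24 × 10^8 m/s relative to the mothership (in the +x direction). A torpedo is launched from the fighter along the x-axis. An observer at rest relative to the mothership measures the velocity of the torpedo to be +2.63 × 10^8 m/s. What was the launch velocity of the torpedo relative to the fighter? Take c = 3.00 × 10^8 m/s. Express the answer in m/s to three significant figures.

+2.18 × 10^8 m/s

v = 0.413c, u = 0.877c.
Invert the composition law: u' = (u − v)/(1 − uv/c²).
u' = (0.877 − 0.413) / (1 − (0.877)(0.413)) = 0.4633/0.6376 = 0.7266.
u' = 0.7266 × 3.00 × 10^8 m/s.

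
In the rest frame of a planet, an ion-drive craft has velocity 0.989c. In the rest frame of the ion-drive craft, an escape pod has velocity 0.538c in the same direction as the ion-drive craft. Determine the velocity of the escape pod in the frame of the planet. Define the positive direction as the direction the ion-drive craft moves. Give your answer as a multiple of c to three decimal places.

With v = 0.989 and u' = 0.538 (in units of c),
u = (u' + v)/(1 + u'v/c²):
u = (0.538 + 0.989) / (1 + 0.538·0.989) = 1.5270/1.5321 = 0.9967

0.997c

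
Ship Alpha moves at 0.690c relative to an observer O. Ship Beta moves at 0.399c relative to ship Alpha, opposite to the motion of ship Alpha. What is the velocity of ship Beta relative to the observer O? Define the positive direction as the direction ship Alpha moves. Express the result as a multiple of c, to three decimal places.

+0.402c

With v = 0.690 and u' = -0.399 (in units of c),
u = (u' + v)/(1 + u'v/c²):
u = (-0.399 + 0.690) / (1 + (-0.399)·0.690) = 0.2910/0.7247 = 0.4016
(Galilean addition would give +0.291c.)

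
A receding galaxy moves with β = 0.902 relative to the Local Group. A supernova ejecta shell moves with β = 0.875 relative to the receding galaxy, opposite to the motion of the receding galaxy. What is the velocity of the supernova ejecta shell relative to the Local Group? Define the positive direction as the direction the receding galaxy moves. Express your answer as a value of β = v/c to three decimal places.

With v = 0.902 and u' = -0.875 (in units of c),
u = (u' + v)/(1 + u'v/c²):
u = (-0.875 + 0.902) / (1 + (-0.875)·0.902) = 0.0270/0.2107 = 0.1281

β = +0.128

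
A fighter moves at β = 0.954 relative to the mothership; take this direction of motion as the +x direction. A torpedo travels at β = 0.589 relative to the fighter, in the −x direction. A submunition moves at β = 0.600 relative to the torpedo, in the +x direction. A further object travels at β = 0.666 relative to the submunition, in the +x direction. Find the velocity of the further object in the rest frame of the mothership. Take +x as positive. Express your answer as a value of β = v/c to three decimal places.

Apply u = (u' + v)/(1 + u'v/c²) successively, working outward toward the mothership.
Start: velocity of the fighter relative to the mothership = 0.9540c.
Compose with the torpedo (u' = -0.589 in the fighter frame): u_1 = (-0.589 + 0.954) / (1 + (-0.589)·0.954) = 0.3650/0.4381 = 0.8332.
Compose with the submunition (u' = 0.600 in the torpedo frame): u_2 = (0.600 + 0.833) / (1 + 0.600·0.833) = 1.4332/1.4999 = 0.9555.
Compose with the further object (u' = 0.666 in the submunition frame): u_3 = (0.666 + 0.956) / (1 + 0.666·0.956) = 1.6215/1.6364 = 0.9909.

β = +0.991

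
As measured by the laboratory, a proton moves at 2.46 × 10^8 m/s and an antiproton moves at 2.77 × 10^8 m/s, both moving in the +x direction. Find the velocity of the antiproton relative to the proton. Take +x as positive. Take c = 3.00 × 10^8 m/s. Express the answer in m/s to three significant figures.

+1.28 × 10^8 m/s

β_A = 0.820, β_B = 0.923 (dividing each by c = 3.00 × 10^8 m/s).
Transform to A's frame with the inverse velocity-addition law: u' = (u − v)/(1 − uv/c²), taking u = β_B and v = β_A.
u' = (0.923 − 0.820) / (1 − (0.820)(0.923)) = 0.1033/0.2429 = 0.4255.
u' = 0.4255 × 3.00 × 10^8 m/s.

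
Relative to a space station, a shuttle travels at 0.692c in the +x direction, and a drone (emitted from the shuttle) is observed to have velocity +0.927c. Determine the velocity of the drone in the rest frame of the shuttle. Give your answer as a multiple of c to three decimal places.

+0.655c

Invert the composition law: u' = (u − v)/(1 − uv/c²).
u' = (0.927 − 0.692) / (1 − (0.927)(0.692)) = 0.2350/0.3585 = 0.6555.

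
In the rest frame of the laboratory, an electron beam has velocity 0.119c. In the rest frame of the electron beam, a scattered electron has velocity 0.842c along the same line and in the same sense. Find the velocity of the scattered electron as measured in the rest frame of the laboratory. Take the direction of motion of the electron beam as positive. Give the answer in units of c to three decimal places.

0.873c

With v = 0.119 and u' = 0.842 (in units of c),
u = (u' + v)/(1 + u'v/c²):
u = (0.842 + 0.119) / (1 + 0.842·0.119) = 0.9610/1.1002 = 0.8735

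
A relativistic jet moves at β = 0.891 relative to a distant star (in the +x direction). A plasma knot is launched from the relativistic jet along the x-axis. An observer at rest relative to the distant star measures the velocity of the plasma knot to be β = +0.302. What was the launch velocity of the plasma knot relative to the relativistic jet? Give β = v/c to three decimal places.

Invert the composition law: u' = (u − v)/(1 − uv/c²).
u' = (0.302 − 0.891) / (1 − (0.302)(0.891)) = -0.5890/0.7309 = -0.8058.

β = -0.806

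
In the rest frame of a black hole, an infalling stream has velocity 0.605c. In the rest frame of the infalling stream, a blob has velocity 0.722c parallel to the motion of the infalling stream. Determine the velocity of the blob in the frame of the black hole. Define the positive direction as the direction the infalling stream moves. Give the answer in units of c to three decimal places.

0.924c

With v = 0.605 and u' = 0.722 (in units of c),
u = (u' + v)/(1 + u'v/c²):
u = (0.722 + 0.605) / (1 + 0.722·0.605) = 1.3270/1.4368 = 0.9236
(Galilean addition would give +1.327c, exceeding c.)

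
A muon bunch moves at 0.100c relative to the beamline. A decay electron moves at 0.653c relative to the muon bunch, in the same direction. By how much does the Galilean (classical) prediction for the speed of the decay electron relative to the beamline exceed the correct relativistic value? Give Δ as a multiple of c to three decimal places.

Galilean: u_cl = 0.653 + 0.100 = 0.7530.
Relativistic: u_rel = (0.653 + 0.100) / (1 + 0.653·0.100) = 0.7530/1.0653 = 0.7068.
Δ = 0.7530 − 0.7068 = 0.0462.

Δ = 0.046c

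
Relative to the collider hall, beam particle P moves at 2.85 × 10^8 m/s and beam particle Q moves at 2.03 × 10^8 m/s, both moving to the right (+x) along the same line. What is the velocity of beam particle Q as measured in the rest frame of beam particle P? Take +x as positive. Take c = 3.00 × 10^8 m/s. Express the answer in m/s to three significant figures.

-2.30 × 10^8 m/s

β_A = 0.950, β_B = 0.677 (dividing each by c = 3.00 × 10^8 m/s).
Transform to A's frame with the inverse velocity-addition law: u' = (u − v)/(1 − uv/c²), taking u = β_B and v = β_A.
u' = (0.677 − 0.950) / (1 − (0.950)(0.677)) = -0.2733/0.3572 = -0.7653.
u' = -0.7653 × 3.00 × 10^8 m/s.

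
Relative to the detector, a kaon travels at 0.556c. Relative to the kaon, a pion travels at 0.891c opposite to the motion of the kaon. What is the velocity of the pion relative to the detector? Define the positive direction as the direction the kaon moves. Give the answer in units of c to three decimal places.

-0.664c

With v = 0.556 and u' = -0.891 (in units of c),
u = (u' + v)/(1 + u'v/c²):
u = (-0.891 + 0.556) / (1 + (-0.891)·0.556) = -0.3350/0.5046 = -0.6639
(Galilean addition would give -0.335c.)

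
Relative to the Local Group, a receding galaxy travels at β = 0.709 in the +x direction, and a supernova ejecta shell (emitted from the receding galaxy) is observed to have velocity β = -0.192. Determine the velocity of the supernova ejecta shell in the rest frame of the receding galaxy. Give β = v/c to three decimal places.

β = -0.793

Invert the composition law: u' = (u − v)/(1 − uv/c²).
u' = (-0.192 − 0.709) / (1 − (-0.192)(0.709)) = -0.9010/1.1361 = -0.7930.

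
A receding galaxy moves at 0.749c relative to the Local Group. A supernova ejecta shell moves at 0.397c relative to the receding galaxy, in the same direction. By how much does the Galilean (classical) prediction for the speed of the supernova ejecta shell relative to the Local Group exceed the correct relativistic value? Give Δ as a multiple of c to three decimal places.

Galilean: u_cl = 0.397 + 0.749 = 1.1460.
Relativistic: u_rel = (0.397 + 0.749) / (1 + 0.397·0.749) = 1.1460/1.2974 = 0.8833.
Δ = 1.1460 − 0.8833 = 0.2627.
(The classical prediction exceeds c; the relativistic result does not.)

Δ = 0.263c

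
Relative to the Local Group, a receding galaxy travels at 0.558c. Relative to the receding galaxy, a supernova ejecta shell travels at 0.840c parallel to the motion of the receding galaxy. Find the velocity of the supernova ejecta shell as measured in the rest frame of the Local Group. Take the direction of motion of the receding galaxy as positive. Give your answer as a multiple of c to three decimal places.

With v = 0.558 and u' = 0.840 (in units of c),
u = (u' + v)/(1 + u'v/c²):
u = (0.840 + 0.558) / (1 + 0.840·0.558) = 1.3980/1.4687 = 0.9518
(Galilean addition would give +1.398c, exceeding c.)

0.952c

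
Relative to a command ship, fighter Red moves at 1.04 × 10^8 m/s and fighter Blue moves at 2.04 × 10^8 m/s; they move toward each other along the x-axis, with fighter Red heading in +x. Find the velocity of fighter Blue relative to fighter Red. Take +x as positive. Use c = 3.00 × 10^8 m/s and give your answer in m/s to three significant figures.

β_A = 0.347, β_B = -0.680 (dividing each by c = 3.00 × 10^8 m/s).
Transform to A's frame with the inverse velocity-addition law: u' = (u − v)/(1 − uv/c²), taking u = β_B and v = β_A.
u' = (-0.680 − 0.347) / (1 − (0.347)(-0.680)) = -1.0267/1.2357 = -0.8308.
u' = -0.8308 × 3.00 × 10^8 m/s.

-2.49 × 10^8 m/s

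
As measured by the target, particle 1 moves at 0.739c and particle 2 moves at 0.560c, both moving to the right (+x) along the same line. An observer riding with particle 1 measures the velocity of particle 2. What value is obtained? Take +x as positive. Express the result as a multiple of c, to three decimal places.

β_A = 0.739, β_B = 0.560.
Transform to A's frame with the inverse velocity-addition law: u' = (u − v)/(1 − uv/c²), taking u = β_B and v = β_A.
u' = (0.560 − 0.739) / (1 − (0.739)(0.560)) = -0.1790/0.5862 = -0.3054.

-0.305c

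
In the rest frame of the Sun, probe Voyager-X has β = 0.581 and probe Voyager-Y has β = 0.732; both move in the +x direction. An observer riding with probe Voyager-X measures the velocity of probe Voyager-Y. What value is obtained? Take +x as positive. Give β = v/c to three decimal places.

β = +0.263

β_A = 0.581, β_B = 0.732.
Transform to A's frame with the inverse velocity-addition law: u' = (u − v)/(1 − uv/c²), taking u = β_B and v = β_A.
u' = (0.732 − 0.581) / (1 − (0.581)(0.732)) = 0.1510/0.5747 = 0.2627.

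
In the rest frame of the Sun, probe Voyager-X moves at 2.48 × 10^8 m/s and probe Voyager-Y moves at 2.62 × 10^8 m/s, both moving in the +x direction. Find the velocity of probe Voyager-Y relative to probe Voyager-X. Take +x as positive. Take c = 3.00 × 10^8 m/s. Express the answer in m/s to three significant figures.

+5.04 × 10^7 m/s

β_A = 0.827, β_B = 0.873 (dividing each by c = 3.00 × 10^8 m/s).
Transform to A's frame with the inverse velocity-addition law: u' = (u − v)/(1 − uv/c²), taking u = β_B and v = β_A.
u' = (0.873 − 0.827) / (1 − (0.827)(0.873)) = 0.0467/0.2780 = 0.1678.
u' = 0.1678 × 3.00 × 10^8 m/s.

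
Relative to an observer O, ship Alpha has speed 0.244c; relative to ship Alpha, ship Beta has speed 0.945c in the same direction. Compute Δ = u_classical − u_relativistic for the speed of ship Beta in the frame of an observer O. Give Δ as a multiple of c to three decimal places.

Δ = 0.223c

Galilean: u_cl = 0.945 + 0.244 = 1.1890.
Relativistic: u_rel = (0.945 + 0.244) / (1 + 0.945·0.244) = 1.1890/1.2306 = 0.9662.
Δ = 1.1890 − 0.9662 = 0.2228.
(The classical prediction exceeds c; the relativistic result does not.)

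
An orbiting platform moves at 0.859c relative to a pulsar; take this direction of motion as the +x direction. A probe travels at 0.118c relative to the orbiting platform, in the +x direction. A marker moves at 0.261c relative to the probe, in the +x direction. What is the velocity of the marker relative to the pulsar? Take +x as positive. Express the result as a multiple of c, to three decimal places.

0.932c

Apply u = (u' + v)/(1 + u'v/c²) successively, working outward toward the pulsar.
Start: velocity of the orbiting platform relative to the pulsar = 0.8590c.
Compose with the probe (u' = 0.118 in the orbiting platform frame): u_1 = (0.118 + 0.859) / (1 + 0.118·0.859) = 0.9770/1.1014 = 0.8871.
Compose with the marker (u' = 0.261 in the probe frame): u_2 = (0.261 + 0.887) / (1 + 0.261·0.887) = 1.1481/1.2315 = 0.9322.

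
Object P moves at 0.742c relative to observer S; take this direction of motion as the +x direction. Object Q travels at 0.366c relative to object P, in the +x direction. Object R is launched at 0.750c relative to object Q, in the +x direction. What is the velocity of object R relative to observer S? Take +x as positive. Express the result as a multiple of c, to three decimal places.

0.981c

Apply u = (u' + v)/(1 + u'v/c²) successively, working outward toward observer S.
Start: velocity of object P relative to observer S = 0.7420c.
Compose with object Q (u' = 0.366 in object P frame): u_1 = (0.366 + 0.742) / (1 + 0.366·0.742) = 1.1080/1.2716 = 0.8714.
Compose with object R (u' = 0.750 in object Q frame): u_2 = (0.750 + 0.871) / (1 + 0.750·0.871) = 1.6214/1.6535 = 0.9806.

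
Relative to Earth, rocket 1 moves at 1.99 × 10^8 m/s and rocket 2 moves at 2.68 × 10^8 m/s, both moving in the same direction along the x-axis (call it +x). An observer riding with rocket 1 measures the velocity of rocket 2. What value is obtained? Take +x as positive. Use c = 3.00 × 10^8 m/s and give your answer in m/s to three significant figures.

β_A = 0.663, β_B = 0.893 (dividing each by c = 3.00 × 10^8 m/s).
Transform to A's frame with the inverse velocity-addition law: u' = (u − v)/(1 − uv/c²), taking u = β_B and v = β_A.
u' = (0.893 − 0.663) / (1 − (0.663)(0.893)) = 0.2300/0.4074 = 0.5645.
u' = 0.5645 × 3.00 × 10^8 m/s.

+1.69 × 10^8 m/s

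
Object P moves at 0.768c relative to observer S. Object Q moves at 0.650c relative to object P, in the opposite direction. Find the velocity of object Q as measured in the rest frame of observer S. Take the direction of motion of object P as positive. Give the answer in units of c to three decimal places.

+0.236c

With v = 0.768 and u' = -0.650 (in units of c),
u = (u' + v)/(1 + u'v/c²):
u = (-0.650 + 0.768) / (1 + (-0.650)·0.768) = 0.1180/0.5008 = 0.2356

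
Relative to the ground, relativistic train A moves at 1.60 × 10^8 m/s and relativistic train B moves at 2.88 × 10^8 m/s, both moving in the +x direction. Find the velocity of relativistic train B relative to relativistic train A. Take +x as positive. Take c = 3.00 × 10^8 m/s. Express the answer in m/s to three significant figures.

+2.62 × 10^8 m/s

β_A = 0.533, β_B = 0.960 (dividing each by c = 3.00 × 10^8 m/s).
Transform to A's frame with the inverse velocity-addition law: u' = (u − v)/(1 − uv/c²), taking u = β_B and v = β_A.
u' = (0.960 − 0.533) / (1 − (0.533)(0.960)) = 0.4267/0.4880 = 0.8743.
u' = 0.8743 × 3.00 × 10^8 m/s.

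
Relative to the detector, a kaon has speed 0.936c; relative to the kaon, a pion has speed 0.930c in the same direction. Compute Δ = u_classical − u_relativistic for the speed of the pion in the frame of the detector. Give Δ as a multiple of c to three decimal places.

Galilean: u_cl = 0.930 + 0.936 = 1.8660.
Relativistic: u_rel = (0.930 + 0.936) / (1 + 0.930·0.936) = 1.8660/1.8705 = 0.9976.
Δ = 1.8660 − 0.9976 = 0.8684.
(The classical prediction exceeds c; the relativistic result does not.)

Δ = 0.868c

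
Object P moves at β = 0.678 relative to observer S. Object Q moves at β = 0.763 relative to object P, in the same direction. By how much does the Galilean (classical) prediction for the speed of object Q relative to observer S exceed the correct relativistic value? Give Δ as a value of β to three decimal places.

Galilean: u_cl = 0.763 + 0.678 = 1.4410.
Relativistic: u_rel = (0.763 + 0.678) / (1 + 0.763·0.678) = 1.4410/1.5173 = 0.9497.
Δ = 1.4410 − 0.9497 = 0.4913.
(The classical prediction exceeds c; the relativistic result does not.)

Δ = 0.491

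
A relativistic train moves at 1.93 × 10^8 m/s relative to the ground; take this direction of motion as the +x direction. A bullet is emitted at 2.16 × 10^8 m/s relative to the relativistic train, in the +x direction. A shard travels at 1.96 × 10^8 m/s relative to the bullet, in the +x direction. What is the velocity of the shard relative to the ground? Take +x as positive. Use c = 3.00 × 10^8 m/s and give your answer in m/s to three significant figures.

Apply u = (u' + v)/(1 + u'v/c²) successively, working outward toward the ground.
(Dividing each given speed by c = 3.00 × 10^8 m/s to work in units of c.)
Start: velocity of the relativistic train relative to the ground = 0.6433c.
Compose with the bullet (u' = 0.720 in the relativistic train frame): u_1 = (0.720 + 0.643) / (1 + 0.720·0.643) = 1.3633/1.4632 = 0.9317.
Compose with the shard (u' = 0.653 in the bullet frame): u_2 = (0.653 + 0.932) / (1 + 0.653·0.932) = 1.5851/1.6087 = 0.9853.
So u = 0.9853 × 3.00 × 10^8 m/s.

2.96 × 10^8 m/s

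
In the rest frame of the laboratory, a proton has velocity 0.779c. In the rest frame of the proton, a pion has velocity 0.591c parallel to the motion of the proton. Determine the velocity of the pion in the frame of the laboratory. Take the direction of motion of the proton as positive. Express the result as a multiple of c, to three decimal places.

With v = 0.779 and u' = 0.591 (in units of c),
u = (u' + v)/(1 + u'v/c²):
u = (0.591 + 0.779) / (1 + 0.591·0.779) = 1.3700/1.4604 = 0.9381

0.938c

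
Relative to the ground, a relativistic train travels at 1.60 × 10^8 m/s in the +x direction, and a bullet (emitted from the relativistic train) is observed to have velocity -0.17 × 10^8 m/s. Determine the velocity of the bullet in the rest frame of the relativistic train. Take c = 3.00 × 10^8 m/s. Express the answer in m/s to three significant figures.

v = 0.533c, u = -0.057c.
Invert the composition law: u' = (u − v)/(1 − uv/c²).
u' = (-0.057 − 0.533) / (1 − (-0.057)(0.533)) = -0.5900/1.0302 = -0.5727.
u' = -0.5727 × 3.00 × 10^8 m/s.

-1.72 × 10^8 m/s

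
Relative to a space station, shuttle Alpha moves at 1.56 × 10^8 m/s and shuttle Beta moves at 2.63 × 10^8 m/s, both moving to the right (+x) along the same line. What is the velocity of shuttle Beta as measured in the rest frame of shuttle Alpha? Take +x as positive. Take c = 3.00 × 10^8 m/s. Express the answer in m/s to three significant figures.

+1.97 × 10^8 m/s

β_A = 0.520, β_B = 0.877 (dividing each by c = 3.00 × 10^8 m/s).
Transform to A's frame with the inverse velocity-addition law: u' = (u − v)/(1 − uv/c²), taking u = β_B and v = β_A.
u' = (0.877 − 0.520) / (1 − (0.520)(0.877)) = 0.3567/0.5441 = 0.6555.
u' = 0.6555 × 3.00 × 10^8 m/s.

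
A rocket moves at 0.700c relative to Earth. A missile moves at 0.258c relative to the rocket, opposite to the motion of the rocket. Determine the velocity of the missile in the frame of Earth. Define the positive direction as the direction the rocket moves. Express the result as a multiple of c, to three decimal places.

With v = 0.700 and u' = -0.258 (in units of c),
u = (u' + v)/(1 + u'v/c²):
u = (-0.258 + 0.700) / (1 + (-0.258)·0.700) = 0.4420/0.8194 = 0.5394
(Galilean addition would give +0.442c.)

+0.539c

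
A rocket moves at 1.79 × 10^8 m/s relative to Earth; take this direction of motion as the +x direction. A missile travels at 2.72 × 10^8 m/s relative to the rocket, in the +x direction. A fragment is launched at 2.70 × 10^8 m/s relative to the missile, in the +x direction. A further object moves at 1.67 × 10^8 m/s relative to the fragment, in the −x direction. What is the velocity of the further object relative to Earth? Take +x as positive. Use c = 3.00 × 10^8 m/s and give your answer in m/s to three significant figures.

Apply u = (u' + v)/(1 + u'v/c²) successively, working outward toward Earth.
(Dividing each given speed by c = 3.00 × 10^8 m/s to work in units of c.)
Start: velocity of the rocket relative to Earth = 0.5967c.
Compose with the missile (u' = 0.907 in the rocket frame): u_1 = (0.907 + 0.597) / (1 + 0.907·0.597) = 1.5033/1.5410 = 0.9756.
Compose with the fragment (u' = 0.900 in the missile frame): u_2 = (0.900 + 0.976) / (1 + 0.900·0.976) = 1.8756/1.8780 = 0.9987.
Compose with the further object (u' = -0.557 in the fragment frame): u_3 = (-0.557 + 0.999) / (1 + (-0.557)·0.999) = 0.4420/0.4441 = 0.9954.
So u = 0.9954 × 3.00 × 10^8 m/s.

+2.99 × 10^8 m/s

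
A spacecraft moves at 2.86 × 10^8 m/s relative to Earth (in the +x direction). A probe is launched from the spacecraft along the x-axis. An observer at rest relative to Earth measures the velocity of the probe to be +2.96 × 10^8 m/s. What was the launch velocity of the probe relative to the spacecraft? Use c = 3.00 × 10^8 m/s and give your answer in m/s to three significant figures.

v = 0.953c, u = 0.987c.
Invert the composition law: u' = (u − v)/(1 − uv/c²).
u' = (0.987 − 0.953) / (1 − (0.987)(0.953)) = 0.0333/0.0594 = 0.5614.
u' = 0.5614 × 3.00 × 10^8 m/s.

+1.68 × 10^8 m/s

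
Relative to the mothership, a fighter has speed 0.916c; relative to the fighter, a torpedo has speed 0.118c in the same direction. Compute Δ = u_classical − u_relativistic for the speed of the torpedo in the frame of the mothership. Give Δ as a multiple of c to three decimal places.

Δ = 0.101c

Galilean: u_cl = 0.118 + 0.916 = 1.0340.
Relativistic: u_rel = (0.118 + 0.916) / (1 + 0.118·0.916) = 1.0340/1.1081 = 0.9331.
Δ = 1.0340 − 0.9331 = 0.1009.
(The classical prediction exceeds c; the relativistic result does not.)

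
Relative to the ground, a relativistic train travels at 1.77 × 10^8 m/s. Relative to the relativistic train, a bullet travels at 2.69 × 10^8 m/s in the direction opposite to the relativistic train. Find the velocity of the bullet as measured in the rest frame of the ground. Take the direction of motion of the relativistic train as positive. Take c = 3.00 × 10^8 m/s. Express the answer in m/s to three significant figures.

In units of c (dividing by 3.00 × 10^8 m/s): v = 0.590, u' = -0.897.
u = (u' + v)/(1 + u'v/c²):
u = (-0.897 + 0.590) / (1 + (-0.897)·0.590) = -0.3067/0.4710 = -0.6511
Converting back: u = -0.6511 × 3.00 × 10^8 m/s.

-1.95 × 10^8 m/s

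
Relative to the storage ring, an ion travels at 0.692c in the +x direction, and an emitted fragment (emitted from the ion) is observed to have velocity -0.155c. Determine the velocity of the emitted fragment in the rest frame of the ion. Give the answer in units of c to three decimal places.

-0.765c

Invert the composition law: u' = (u − v)/(1 − uv/c²).
u' = (-0.155 − 0.692) / (1 − (-0.155)(0.692)) = -0.8470/1.1073 = -0.7650.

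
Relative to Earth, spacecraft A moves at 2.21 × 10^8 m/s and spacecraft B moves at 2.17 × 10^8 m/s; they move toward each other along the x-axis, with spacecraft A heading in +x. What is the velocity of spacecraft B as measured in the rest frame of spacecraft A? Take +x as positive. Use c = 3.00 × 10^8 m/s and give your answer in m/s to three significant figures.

β_A = 0.737, β_B = -0.723 (dividing each by c = 3.00 × 10^8 m/s).
Transform to A's frame with the inverse velocity-addition law: u' = (u − v)/(1 − uv/c²), taking u = β_B and v = β_A.
u' = (-0.723 − 0.737) / (1 − (0.737)(-0.723)) = -1.4600/1.5329 = -0.9525.
u' = -0.9525 × 3.00 × 10^8 m/s.

-2.86 × 10^8 m/s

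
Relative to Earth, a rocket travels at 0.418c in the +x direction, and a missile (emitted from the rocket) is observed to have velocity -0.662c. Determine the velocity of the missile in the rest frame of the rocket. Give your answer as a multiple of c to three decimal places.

-0.846c

Invert the composition law: u' = (u − v)/(1 − uv/c²).
u' = (-0.662 − 0.418) / (1 − (-0.662)(0.418)) = -1.0800/1.2767 = -0.8459.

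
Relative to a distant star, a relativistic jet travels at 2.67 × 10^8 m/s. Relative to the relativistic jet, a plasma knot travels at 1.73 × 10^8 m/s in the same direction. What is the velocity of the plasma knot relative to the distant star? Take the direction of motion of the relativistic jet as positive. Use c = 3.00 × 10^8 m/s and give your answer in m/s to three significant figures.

2.91 × 10^8 m/s

In units of c (dividing by 3.00 × 10^8 m/s): v = 0.890, u' = 0.577.
u = (u' + v)/(1 + u'v/c²):
u = (0.577 + 0.890) / (1 + 0.577·0.890) = 1.4667/1.5132 = 0.9692
Converting back: u = 0.9692 × 3.00 × 10^8 m/s.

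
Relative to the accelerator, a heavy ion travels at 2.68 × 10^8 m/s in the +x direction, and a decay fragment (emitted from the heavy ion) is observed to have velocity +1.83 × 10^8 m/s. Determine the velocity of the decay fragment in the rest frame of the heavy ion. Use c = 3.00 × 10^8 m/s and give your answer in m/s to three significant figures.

v = 0.893c, u = 0.610c.
Invert the composition law: u' = (u − v)/(1 − uv/c²).
u' = (0.610 − 0.893) / (1 − (0.610)(0.893)) = -0.2833/0.4551 = -0.6226.
u' = -0.6226 × 3.00 × 10^8 m/s.

-1.87 × 10^8 m/s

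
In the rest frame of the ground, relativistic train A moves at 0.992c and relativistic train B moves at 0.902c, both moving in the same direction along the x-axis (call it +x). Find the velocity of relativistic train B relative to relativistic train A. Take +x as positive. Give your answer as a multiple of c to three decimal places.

β_A = 0.992, β_B = 0.902.
Transform to A's frame with the inverse velocity-addition law: u' = (u − v)/(1 − uv/c²), taking u = β_B and v = β_A.
u' = (0.902 − 0.992) / (1 − (0.992)(0.902)) = -0.0900/0.1052 = -0.8554.

-0.855c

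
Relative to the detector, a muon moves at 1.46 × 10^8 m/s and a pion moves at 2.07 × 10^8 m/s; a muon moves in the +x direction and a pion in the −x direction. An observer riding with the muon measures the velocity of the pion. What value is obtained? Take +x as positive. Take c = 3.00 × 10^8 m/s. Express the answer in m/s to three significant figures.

-2.64 × 10^8 m/s

β_A = 0.487, β_B = -0.690 (dividing each by c = 3.00 × 10^8 m/s).
Transform to A's frame with the inverse velocity-addition law: u' = (u − v)/(1 − uv/c²), taking u = β_B and v = β_A.
u' = (-0.690 − 0.487) / (1 − (0.487)(-0.690)) = -1.1767/1.3358 = -0.8809.
u' = -0.8809 × 3.00 × 10^8 m/s.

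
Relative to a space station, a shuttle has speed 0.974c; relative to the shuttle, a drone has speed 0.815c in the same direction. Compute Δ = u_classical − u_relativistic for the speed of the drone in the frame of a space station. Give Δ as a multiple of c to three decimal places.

Galilean: u_cl = 0.815 + 0.974 = 1.7890.
Relativistic: u_rel = (0.815 + 0.974) / (1 + 0.815·0.974) = 1.7890/1.7938 = 0.9973.
Δ = 1.7890 − 0.9973 = 0.7917.
(The classical prediction exceeds c; the relativistic result does not.)

Δ = 0.792c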